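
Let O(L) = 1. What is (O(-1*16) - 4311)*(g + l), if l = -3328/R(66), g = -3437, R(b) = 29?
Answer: 443934310/29 ≈ 1.5308e+7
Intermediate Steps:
l = -3328/29 ≈ -114.76
(O(-1*16) - 4311)*(g + l) = (1 - 4311)*(-3437 - 3328/29) = -4310*(-103001/29) = 443934310/29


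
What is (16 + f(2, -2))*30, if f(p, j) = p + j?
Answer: 480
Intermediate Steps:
f(p, j) = j + p
(16 + f(2, -2))*30 = (16 + (-2 + 2))*30 = (16 + 0)*30 = 16*30 = 480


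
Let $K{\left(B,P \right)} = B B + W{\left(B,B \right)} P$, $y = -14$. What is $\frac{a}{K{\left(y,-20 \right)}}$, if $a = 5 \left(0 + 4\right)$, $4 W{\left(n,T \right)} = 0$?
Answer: $\frac{5}{49} \approx 0.10204$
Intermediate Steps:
$W{\left(n,T \right)} = 0$ ($W{\left(n,T \right)} = \frac{1}{4} \cdot 0 = 0$)
$K{\left(B,P \right)} = B^{2}$ ($K{\left(B,P \right)} = B B + 0 P = B^{2} + 0 = B^{2}$)
$a = 20$ ($a = 5 \cdot 4 = 20$)
$\frac{a}{K{\left(y,-20 \right)}} = \frac{20}{\left(-14\right)^{2}} = \frac{20}{196} = 20 \cdot \frac{1}{196} = \frac{5}{49}$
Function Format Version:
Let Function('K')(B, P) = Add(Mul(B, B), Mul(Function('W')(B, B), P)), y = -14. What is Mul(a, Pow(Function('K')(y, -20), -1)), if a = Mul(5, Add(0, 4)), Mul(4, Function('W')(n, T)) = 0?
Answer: Rational(5, 49) ≈ 0.10204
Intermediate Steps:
Function('W')(n, T) = 0 (Function('W')(n, T) = Mul(Rational(1, 4), 0) = 0)
Function('K')(B, P) = Pow(B, 2) (Function('K')(B, P) = Add(Mul(B, B), Mul(0, P)) = Add(Pow(B, 2), 0) = Pow(B, 2))
a = 20 (a = Mul(5, 4) = 20)
Mul(a, Pow(Function('K')(y, -20), -1)) = Mul(20, Pow(Pow(-14, 2), -1)) = Mul(20, Pow(196, -1)) = Mul(20, Rational(1, 196)) = Rational(5, 49)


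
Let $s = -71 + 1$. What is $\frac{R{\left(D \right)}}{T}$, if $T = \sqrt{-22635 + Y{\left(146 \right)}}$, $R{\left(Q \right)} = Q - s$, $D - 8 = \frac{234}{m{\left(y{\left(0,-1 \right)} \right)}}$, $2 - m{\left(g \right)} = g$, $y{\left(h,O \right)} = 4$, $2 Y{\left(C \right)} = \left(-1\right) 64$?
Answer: $\frac{39 i \sqrt{22667}}{22667} \approx 0.25904 i$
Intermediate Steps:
$Y{\left(C \right)} = -32$ ($Y{\left(C \right)} = \frac{\left(-1\right) 64}{2} = \frac{1}{2} \left(-64\right) = -32$)
$m{\left(g \right)} = 2 - g$
$s = -70$
$D = -109$ ($D = 8 + \frac{234}{2 - 4} = 8 + \frac{234}{-2} = 8 + 234 \left(- \frac{1}{2}\right) = 8 - 117 = -109$)
$R{\left(Q \right)} = 70 + Q$ ($R{\left(Q \right)} = Q - -70 = Q + 70 = 70 + Q$)
$T = i \sqrt{22667}$ ($T = \sqrt{-22635 - 32} = \sqrt{-22667} = i \sqrt{22667} \approx 150.56 i$)
$\frac{R{\left(D \right)}}{T} = \frac{70 - 109}{i \sqrt{22667}} = - 39 \left(- \frac{i \sqrt{22667}}{22667}\right) = \frac{39 i \sqrt{22667}}{22667}$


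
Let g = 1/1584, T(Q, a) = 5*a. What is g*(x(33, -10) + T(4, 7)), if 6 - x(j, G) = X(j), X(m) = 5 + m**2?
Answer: -117/176 ≈ -0.66477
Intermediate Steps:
g = 1/1584 ≈ 0.00063131
x(j, G) = 1 - j**2 (x(j, G) = 6 - (5 + j**2) = 6 + (-5 - j**2) = 1 - j**2)
g*(x(33, -10) + T(4, 7)) = ((1 - 1*33**2) + 5*7)/1584 = ((1 - 1*1089) + 35)/1584 = ((1 - 1089) + 35)/1584 = (-1088 + 35)/1584 = (1/1584)*(-1053) = -117/176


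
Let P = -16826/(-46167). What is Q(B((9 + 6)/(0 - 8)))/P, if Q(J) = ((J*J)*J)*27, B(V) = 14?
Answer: 1710210348/8413 ≈ 2.0328e+5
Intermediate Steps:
Q(J) = 27*J³ (Q(J) = (J²*J)*27 = J³*27 = 27*J³)
P = 16826/46167 (P = -16826*(-1/46167) = 16826/46167 ≈ 0.36446)
Q(B((9 + 6)/(0 - 8)))/P = (27*14³)/(16826/46167) = (27*2744)*(46167/16826) = 74088*(46167/16826) = 1710210348/8413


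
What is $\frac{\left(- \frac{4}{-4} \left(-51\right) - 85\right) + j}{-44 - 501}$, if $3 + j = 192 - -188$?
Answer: $- \frac{241}{545} \approx -0.4422$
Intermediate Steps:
$j = 377$ ($j = -3 + \left(192 - -188\right) = -3 + \left(192 + 188\right) = -3 + 380 = 377$)
$\frac{\left(- \frac{4}{-4} \left(-51\right) - 85\right) + j}{-44 - 501} = \frac{\left(- \frac{4}{-4} \left(-51\right) - 85\right) + 377}{-44 - 501} = \frac{\left(\left(-4\right) \left(- \frac{1}{4}\right) \left(-51\right) - 85\right) + 377}{-545} = \left(\left(1 \left(-51\right) - 85\right) + 377\right) \left(- \frac{1}{545}\right) = \left(\left(-51 - 85\right) + 377\right) \left(- \frac{1}{545}\right) = \left(-136 + 377\right) \left(- \frac{1}{545}\right) = 241 \left(- \frac{1}{545}\right) = - \frac{241}{545}$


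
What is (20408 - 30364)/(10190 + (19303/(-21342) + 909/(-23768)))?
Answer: -2525123633568/2584233565529 ≈ -0.97713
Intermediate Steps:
(20408 - 30364)/(10190 + (19303/(-21342) + 909/(-23768))) = -9956/(10190 + (19303*(-1/21342) + 909*(-1/23768))) = -9956/(10190 + (-19303/21342 - 909/23768)) = -9956/(10190 - 239096791/253628328) = -9956/2584233565529/253628328 = -9956*253628328/2584233565529 = -2525123633568/2584233565529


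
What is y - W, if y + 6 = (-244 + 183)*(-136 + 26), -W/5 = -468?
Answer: 4364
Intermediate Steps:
W = 2340 (W = -5*(-468) = 2340)
y = 6704 (y = -6 + (-244 + 183)*(-136 + 26) = -6 - 61*(-110) = -6 + 6710 = 6704)
y - W = 6704 - 1*2340 = 6704 - 2340 = 4364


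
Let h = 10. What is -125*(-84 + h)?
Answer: 9250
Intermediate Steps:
-125*(-84 + h) = -125*(-84 + 10) = -125*(-74) = 9250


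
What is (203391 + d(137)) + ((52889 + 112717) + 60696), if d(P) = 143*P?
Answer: 449284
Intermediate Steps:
(203391 + d(137)) + ((52889 + 112717) + 60696) = (203391 + 143*137) + ((52889 + 112717) + 60696) = (203391 + 19591) + (165606 + 60696) = 222982 + 226302 = 449284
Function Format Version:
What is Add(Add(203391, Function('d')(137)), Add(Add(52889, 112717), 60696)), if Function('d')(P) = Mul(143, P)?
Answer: 449284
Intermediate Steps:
Add(Add(203391, Function('d')(137)), Add(Add(52889, 112717), 60696)) = Add(Add(203391, Mul(143, 137)), Add(Add(52889, 112717), 60696)) = Add(Add(203391, 19591), Add(165606, 60696)) = Add(222982, 226302) = 449284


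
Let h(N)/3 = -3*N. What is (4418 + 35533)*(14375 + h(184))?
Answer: 508136769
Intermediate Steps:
h(N) = -9*N (h(N) = 3*(-3*N) = -9*N)
(4418 + 35533)*(14375 + h(184)) = (4418 + 35533)*(14375 - 9*184) = 39951*(14375 - 1656) = 39951*12719 = 508136769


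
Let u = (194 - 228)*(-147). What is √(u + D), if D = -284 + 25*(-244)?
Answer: 3*I*√154 ≈ 37.229*I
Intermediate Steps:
D = -6384 (D = -284 - 6100 = -6384)
u = 4998 (u = -34*(-147) = 4998)
√(u + D) = √(4998 - 6384) = √(-1386) = 3*I*√154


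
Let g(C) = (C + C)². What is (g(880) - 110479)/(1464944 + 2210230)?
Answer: 995707/1225058 ≈ 0.81278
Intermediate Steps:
g(C) = 4*C² (g(C) = (2*C)² = 4*C²)
(g(880) - 110479)/(1464944 + 2210230) = (4*880² - 110479)/(1464944 + 2210230) = (4*774400 - 110479)/3675174 = (3097600 - 110479)*(1/3675174) = 2987121*(1/3675174) = 995707/1225058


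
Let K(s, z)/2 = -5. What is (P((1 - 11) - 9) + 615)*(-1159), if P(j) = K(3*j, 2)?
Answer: -701195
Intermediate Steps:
K(s, z) = -10 (K(s, z) = 2*(-5) = -10)
P(j) = -10
(P((1 - 11) - 9) + 615)*(-1159) = (-10 + 615)*(-1159) = 605*(-1159) = -701195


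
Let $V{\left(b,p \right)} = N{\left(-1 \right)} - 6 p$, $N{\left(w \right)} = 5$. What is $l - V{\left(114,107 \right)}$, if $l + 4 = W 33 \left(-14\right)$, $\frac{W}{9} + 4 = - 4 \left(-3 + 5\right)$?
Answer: $50529$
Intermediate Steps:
$W = -108$ ($W = -36 + 9 \left(- 4 \left(-3 + 5\right)\right) = -36 + 9 \left(\left(-4\right) 2\right) = -36 + 9 \left(-8\right) = -36 - 72 = -108$)
$V{\left(b,p \right)} = 5 - 6 p$
$l = 49892$ ($l = -4 + \left(-108\right) 33 \left(-14\right) = -4 - -49896 = -4 + 49896 = 49892$)
$l - V{\left(114,107 \right)} = 49892 - \left(5 - 642\right) = 49892 - -637 = 49892 + 637 = 50529$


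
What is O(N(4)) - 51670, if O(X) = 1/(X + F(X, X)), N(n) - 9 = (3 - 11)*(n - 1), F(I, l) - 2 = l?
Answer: -1446761/28 ≈ -51670.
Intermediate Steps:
F(I, l) = 2 + l
N(n) = 17 - 8*n (N(n) = 9 + (3 - 11)*(n - 1) = 9 - 8*(-1 + n) = 9 + (8 - 8*n) = 17 - 8*n)
O(X) = 1/(2 + 2*X) (O(X) = 1/(X + (2 + X)) = 1/(2 + 2*X))
O(N(4)) - 51670 = 1/(2*(1 + (17 - 8*4))) - 51670 = 1/(2*(1 + (17 - 32))) - 51670 = 1/(2*(1 - 15)) - 51670 = (½)/(-14) - 51670 = (½)*(-1/14) - 51670 = -1/28 - 51670 = -1446761/28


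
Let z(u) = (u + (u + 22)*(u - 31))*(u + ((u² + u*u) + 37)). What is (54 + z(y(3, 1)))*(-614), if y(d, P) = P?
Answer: 16888684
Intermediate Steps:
z(u) = (u + (-31 + u)*(22 + u))*(37 + u + 2*u²) (z(u) = (u + (22 + u)*(-31 + u))*(u + ((u² + u²) + 37)) = (u + (-31 + u)*(22 + u))*(u + (2*u² + 37)) = (u + (-31 + u)*(22 + u))*(u + (37 + 2*u²)) = (u + (-31 + u)*(22 + u))*(37 + u + 2*u²))
(54 + z(y(3, 1)))*(-614) = (54 + (-25234 - 1335*1² - 978*1 - 15*1³ + 2*1⁴))*(-614) = (54 + (-25234 - 1335*1 - 978 - 15*1 + 2*1))*(-614) = (54 + (-25234 - 1335 - 978 - 15 + 2))*(-614) = (54 - 27560)*(-614) = -27506*(-614) = 16888684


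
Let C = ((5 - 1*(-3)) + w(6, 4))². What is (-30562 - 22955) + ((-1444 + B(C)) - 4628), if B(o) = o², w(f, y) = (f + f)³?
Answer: 9082363520827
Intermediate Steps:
w(f, y) = 8*f³ (w(f, y) = (2*f)³ = 8*f³)
C = 3013696 (C = ((5 - 1*(-3)) + 8*6³)² = ((5 + 3) + 8*216)² = (8 + 1728)² = 1736² = 3013696)
(-30562 - 22955) + ((-1444 + B(C)) - 4628) = (-30562 - 22955) + ((-1444 + 3013696²) - 4628) = -53517 + ((-1444 + 9082363580416) - 4628) = -53517 + (9082363578972 - 4628) = -53517 + 9082363574344 = 9082363520827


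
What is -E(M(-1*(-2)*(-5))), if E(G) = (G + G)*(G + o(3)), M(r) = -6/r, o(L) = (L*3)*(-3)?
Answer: 792/25 ≈ 31.680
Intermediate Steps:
o(L) = -9*L (o(L) = (3*L)*(-3) = -9*L)
E(G) = 2*G*(-27 + G) (E(G) = (G + G)*(G - 9*3) = (2*G)*(G - 27) = (2*G)*(-27 + G) = 2*G*(-27 + G))
-E(M(-1*(-2)*(-5))) = -2*(-6/(-1*(-2)*(-5)))*(-27 - 6/(-1*(-2)*(-5))) = -2*(-6/(2*(-5)))*(-27 - 6/(2*(-5))) = -2*(-6/(-10))*(-27 - 6/(-10)) = -2*(-6*(-⅒))*(-27 - 6*(-⅒)) = -2*3*(-27 + ⅗)/5 = -2*3*(-132)/(5*5) = -1*(-792/25) = 792/25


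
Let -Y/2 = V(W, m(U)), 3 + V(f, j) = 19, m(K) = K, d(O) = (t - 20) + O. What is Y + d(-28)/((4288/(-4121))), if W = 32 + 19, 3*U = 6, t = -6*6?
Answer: 52237/1072 ≈ 48.729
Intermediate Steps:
t = -36
U = 2 (U = (⅓)*6 = 2)
d(O) = -56 + O (d(O) = (-36 - 20) + O = -56 + O)
W = 51
V(f, j) = 16 (V(f, j) = -3 + 19 = 16)
Y = -32 (Y = -2*16 = -32)
Y + d(-28)/((4288/(-4121))) = -32 + (-56 - 28)/((4288/(-4121))) = -32 - 84/(4288*(-1/4121)) = -32 - 84/(-4288/4121) = -32 - 84*(-4121/4288) = -32 + 86541/1072 = 52237/1072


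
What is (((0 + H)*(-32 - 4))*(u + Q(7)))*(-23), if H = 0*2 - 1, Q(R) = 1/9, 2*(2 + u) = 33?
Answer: -12098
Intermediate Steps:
u = 29/2 (u = -2 + (½)*33 = -2 + 33/2 = 29/2 ≈ 14.500)
Q(R) = ⅑
H = -1 (H = 0 - 1 = -1)
(((0 + H)*(-32 - 4))*(u + Q(7)))*(-23) = (((0 - 1)*(-32 - 4))*(29/2 + ⅑))*(-23) = (-1*(-36)*(263/18))*(-23) = (36*(263/18))*(-23) = 526*(-23) = -12098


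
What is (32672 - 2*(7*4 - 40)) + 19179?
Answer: 51875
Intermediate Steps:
(32672 - 2*(7*4 - 40)) + 19179 = (32672 - 2*(28 - 40)) + 19179 = (32672 - 2*(-12)) + 19179 = (32672 + 24) + 19179 = 32696 + 19179 = 51875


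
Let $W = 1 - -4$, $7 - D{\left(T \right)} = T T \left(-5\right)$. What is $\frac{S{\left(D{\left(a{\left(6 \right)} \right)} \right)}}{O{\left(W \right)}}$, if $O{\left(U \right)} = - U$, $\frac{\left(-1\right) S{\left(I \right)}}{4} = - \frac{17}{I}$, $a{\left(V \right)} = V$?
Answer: $- \frac{4}{55} \approx -0.072727$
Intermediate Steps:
$D{\left(T \right)} = 7 + 5 T^{2}$ ($D{\left(T \right)} = 7 - T T \left(-5\right) = 7 - T^{2} \left(-5\right) = 7 - - 5 T^{2} = 7 + 5 T^{2}$)
$S{\left(I \right)} = \frac{68}{I}$ ($S{\left(I \right)} = - 4 \left(- \frac{17}{I}\right) = \frac{68}{I}$)
$W = 5$ ($W = 1 + 4 = 5$)
$\frac{S{\left(D{\left(a{\left(6 \right)} \right)} \right)}}{O{\left(W \right)}} = \frac{68 \frac{1}{7 + 5 \cdot 6^{2}}}{\left(-1\right) 5} = \frac{68 \frac{1}{7 + 5 \cdot 36}}{-5} = \frac{68}{7 + 180} \left(- \frac{1}{5}\right) = \frac{68}{187} \left(- \frac{1}{5}\right) = 68 \cdot \frac{1}{187} \left(- \frac{1}{5}\right) = \frac{4}{11} \left(- \frac{1}{5}\right) = - \frac{4}{55}$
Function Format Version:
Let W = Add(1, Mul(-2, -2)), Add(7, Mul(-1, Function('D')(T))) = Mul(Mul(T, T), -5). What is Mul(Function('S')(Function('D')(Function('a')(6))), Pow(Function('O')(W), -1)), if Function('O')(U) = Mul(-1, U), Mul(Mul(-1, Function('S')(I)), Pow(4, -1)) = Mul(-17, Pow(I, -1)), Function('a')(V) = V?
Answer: Rational(-4, 55) ≈ -0.072727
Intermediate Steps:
Function('D')(T) = Add(7, Mul(5, Pow(T, 2))) (Function('D')(T) = Add(7, Mul(-1, Mul(Mul(T, T), -5))) = Add(7, Mul(-1, Mul(Pow(T, 2), -5))) = Add(7, Mul(-1, Mul(-5, Pow(T, 2)))) = Add(7, Mul(5, Pow(T, 2))))
Function('S')(I) = Mul(68, Pow(I, -1)) (Function('S')(I) = Mul(-4, Mul(-17, Pow(I, -1))) = Mul(68, Pow(I, -1)))
W = 5 (W = Add(1, 4) = 5)
Mul(Function('S')(Function('D')(Function('a')(6))), Pow(Function('O')(W), -1)) = Mul(Mul(68, Pow(Add(7, Mul(5, Pow(6, 2))), -1)), Pow(Mul(-1, 5), -1)) = Mul(Mul(68, Pow(Add(7, Mul(5, 36)), -1)), Pow(-5, -1)) = Mul(Mul(68, Pow(Add(7, 180), -1)), Rational(-1, 5)) = Mul(Mul(68, Pow(187, -1)), Rational(-1, 5)) = Mul(Mul(68, Rational(1, 187)), Rational(-1, 5)) = Mul(Rational(4, 11), Rational(-1, 5)) = Rational(-4, 55)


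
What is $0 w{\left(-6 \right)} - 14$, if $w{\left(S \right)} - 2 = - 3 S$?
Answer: $-14$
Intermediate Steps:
$w{\left(S \right)} = 2 - 3 S$
$0 w{\left(-6 \right)} - 14 = 0 \left(2 - -18\right) - 14 = 0 \left(2 + 18\right) - 14 = 0 \cdot 20 - 14 = 0 - 14 = -14$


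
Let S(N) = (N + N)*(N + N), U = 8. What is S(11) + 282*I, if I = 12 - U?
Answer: 1612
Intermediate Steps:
I = 4 (I = 12 - 1*8 = 12 - 8 = 4)
S(N) = 4*N**2 (S(N) = (2*N)*(2*N) = 4*N**2)
S(11) + 282*I = 4*11**2 + 282*4 = 4*121 + 1128 = 484 + 1128 = 1612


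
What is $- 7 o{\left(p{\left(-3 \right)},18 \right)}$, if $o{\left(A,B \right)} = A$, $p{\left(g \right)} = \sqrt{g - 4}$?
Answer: $- 7 i \sqrt{7} \approx - 18.52 i$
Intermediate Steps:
$p{\left(g \right)} = \sqrt{-4 + g}$
$- 7 o{\left(p{\left(-3 \right)},18 \right)} = - 7 \sqrt{-4 - 3} = - 7 \sqrt{-7} = - 7 i \sqrt{7}$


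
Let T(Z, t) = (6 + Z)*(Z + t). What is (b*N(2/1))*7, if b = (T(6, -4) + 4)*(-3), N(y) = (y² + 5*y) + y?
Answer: -9408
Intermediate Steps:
N(y) = y² + 6*y
b = -84 (b = ((6² + 6*6 + 6*(-4) + 6*(-4)) + 4)*(-3) = ((36 + 36 - 24 - 24) + 4)*(-3) = (24 + 4)*(-3) = 28*(-3) = -84)
(b*N(2/1))*7 = -84*2/1*(6 + 2/1)*7 = -84*2*1*(6 + 2*1)*7 = -168*(6 + 2)*7 = -168*8*7 = -84*16*7 = -1344*7 = -9408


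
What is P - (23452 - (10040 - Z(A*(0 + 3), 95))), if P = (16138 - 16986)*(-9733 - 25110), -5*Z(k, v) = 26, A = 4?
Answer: 147667286/5 ≈ 2.9533e+7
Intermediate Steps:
Z(k, v) = -26/5 (Z(k, v) = -1/5*26 = -26/5)
P = 29546864 (P = -848*(-34843) = 29546864)
P - (23452 - (10040 - Z(A*(0 + 3), 95))) = 29546864 - (23452 - (10040 - 1*(-26/5))) = 29546864 - (23452 - (10040 + 26/5)) = 29546864 - (23452 - 1*50226/5) = 29546864 - (23452 - 50226/5) = 29546864 - 1*67034/5 = 29546864 - 67034/5 = 147667286/5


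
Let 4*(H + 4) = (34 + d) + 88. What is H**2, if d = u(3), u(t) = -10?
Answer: 576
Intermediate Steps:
d = -10
H = 24 (H = -4 + ((34 - 10) + 88)/4 = -4 + (24 + 88)/4 = -4 + (1/4)*112 = -4 + 28 = 24)
H**2 = 24**2 = 576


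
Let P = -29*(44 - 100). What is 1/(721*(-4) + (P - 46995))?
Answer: -1/48255 ≈ -2.0723e-5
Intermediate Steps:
P = 1624 (P = -29*(-56) = 1624)
1/(721*(-4) + (P - 46995)) = 1/(721*(-4) + (1624 - 46995)) = 1/(-2884 - 45371) = 1/(-48255) = -1/48255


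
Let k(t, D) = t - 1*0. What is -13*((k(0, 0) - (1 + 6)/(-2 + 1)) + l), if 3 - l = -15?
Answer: -325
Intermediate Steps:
k(t, D) = t (k(t, D) = t + 0 = t)
l = 18 (l = 3 - 1*(-15) = 3 + 15 = 18)
-13*((k(0, 0) - (1 + 6)/(-2 + 1)) + l) = -13*((0 - (1 + 6)/(-2 + 1)) + 18) = -13*((0 - 7/(-1)) + 18) = -13*((0 - 7*(-1)) + 18) = -13*((0 - 1*(-7)) + 18) = -13*((0 + 7) + 18) = -13*(7 + 18) = -13*25 = -325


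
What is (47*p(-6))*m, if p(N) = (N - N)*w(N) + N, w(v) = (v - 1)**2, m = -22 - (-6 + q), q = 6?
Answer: 6204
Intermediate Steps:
m = -22 (m = -22 - (-6 + 6) = -22 - 1*0 = -22 + 0 = -22)
w(v) = (-1 + v)**2
p(N) = N (p(N) = (N - N)*(-1 + N)**2 + N = 0*(-1 + N)**2 + N = 0 + N = N)
(47*p(-6))*m = (47*(-6))*(-22) = -282*(-22) = 6204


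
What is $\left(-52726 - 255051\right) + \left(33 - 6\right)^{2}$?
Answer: $-307048$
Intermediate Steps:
$\left(-52726 - 255051\right) + \left(33 - 6\right)^{2} = -307777 + 27^{2} = -307777 + 729 = -307048$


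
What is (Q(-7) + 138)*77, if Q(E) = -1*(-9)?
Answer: 11319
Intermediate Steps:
Q(E) = 9
(Q(-7) + 138)*77 = (9 + 138)*77 = 147*77 = 11319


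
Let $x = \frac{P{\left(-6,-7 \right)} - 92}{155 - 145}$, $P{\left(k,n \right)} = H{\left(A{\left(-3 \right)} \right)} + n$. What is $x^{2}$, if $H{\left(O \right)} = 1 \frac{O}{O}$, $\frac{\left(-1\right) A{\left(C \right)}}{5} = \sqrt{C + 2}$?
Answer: $\frac{2401}{25} \approx 96.04$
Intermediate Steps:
$A{\left(C \right)} = - 5 \sqrt{2 + C}$ ($A{\left(C \right)} = - 5 \sqrt{C + 2} = - 5 \sqrt{2 + C}$)
$H{\left(O \right)} = 1$ ($H{\left(O \right)} = 1 \cdot 1 = 1$)
$P{\left(k,n \right)} = 1 + n$
$x = - \frac{49}{5}$ ($x = \frac{\left(1 - 7\right) - 92}{155 - 145} = \frac{-6 - 92}{10} = \left(-98\right) \frac{1}{10} = - \frac{49}{5} \approx -9.8$)
$x^{2} = \left(- \frac{49}{5}\right)^{2} = \frac{2401}{25}$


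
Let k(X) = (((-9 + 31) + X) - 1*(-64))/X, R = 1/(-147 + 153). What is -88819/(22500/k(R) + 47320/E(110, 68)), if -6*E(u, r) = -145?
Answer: -1331663267/30009828 ≈ -44.374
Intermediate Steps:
E(u, r) = 145/6 (E(u, r) = -1/6*(-145) = 145/6)
R = 1/6 ≈ 0.16667
k(X) = (86 + X)/X (k(X) = ((22 + X) + 64)/X = (86 + X)/X)
-88819/(22500/k(R) + 47320/E(110, 68)) = -88819/(22500/(((86 + 1/6)/(1/6))) + 47320/(145/6)) = -88819/(22500/((6*(517/6))) + 47320*(6/145)) = -88819/(22500/517 + 56784/29) = -88819/30009828/14993 = -88819*14993/30009828 = -1331663267/30009828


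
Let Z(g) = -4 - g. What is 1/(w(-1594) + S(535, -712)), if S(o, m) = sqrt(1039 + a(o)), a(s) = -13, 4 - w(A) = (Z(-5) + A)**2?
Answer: -2537645/6439642144999 - 3*sqrt(114)/6439642144999 ≈ -3.9407e-7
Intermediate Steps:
w(A) = 4 - (1 + A)**2 (w(A) = 4 - ((-4 - 1*(-5)) + A)**2 = 4 - ((-4 + 5) + A)**2 = 4 - (1 + A)**2)
S(o, m) = 3*sqrt(114) (S(o, m) = sqrt(1039 - 13) = sqrt(1026) = 3*sqrt(114))
1/(w(-1594) + S(535, -712)) = 1/((4 - (1 - 1594)**2) + 3*sqrt(114)) = 1/((4 - 1*(-1593)**2) + 3*sqrt(114)) = 1/((4 - 1*2537649) + 3*sqrt(114)) = 1/((4 - 2537649) + 3*sqrt(114)) = 1/(-2537645 + 3*sqrt(114))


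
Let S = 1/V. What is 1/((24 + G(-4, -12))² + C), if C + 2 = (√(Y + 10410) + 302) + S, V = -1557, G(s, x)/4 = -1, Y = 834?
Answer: 1696972743/1160621574445 - 4848498*√2811/1160621574445 ≈ 0.0012406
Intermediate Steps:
G(s, x) = -4 (G(s, x) = 4*(-1) = -4)
S = -1/1557 (S = 1/(-1557) = -1/1557 ≈ -0.00064226)
C = 467099/1557 + 2*√2811 (C = -2 + ((√(834 + 10410) + 302) - 1/1557) = -2 + ((√11244 + 302) - 1/1557) = -2 + ((2*√2811 + 302) - 1/1557) = -2 + ((302 + 2*√2811) - 1/1557) = -2 + (470213/1557 + 2*√2811) = 467099/1557 + 2*√2811 ≈ 406.04)
1/((24 + G(-4, -12))² + C) = 1/((24 - 4)² + (467099/1557 + 2*√2811)) = 1/(20² + (467099/1557 + 2*√2811)) = 1/(400 + (467099/1557 + 2*√2811)) = 1/(1089899/1557 + 2*√2811)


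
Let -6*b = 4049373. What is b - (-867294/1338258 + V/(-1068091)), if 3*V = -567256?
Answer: -964682351045181811/1429381325478 ≈ -6.7490e+5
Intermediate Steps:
V = -567256/3 (V = (⅓)*(-567256) = -567256/3 ≈ -1.8909e+5)
b = -1349791/2 (b = -⅙*4049373 = -1349791/2 ≈ -6.7490e+5)
b - (-867294/1338258 + V/(-1068091)) = -1349791/2 - (-867294/1338258 - 567256/3/(-1068091)) = -1349791/2 - (-867294*1/1338258 - 567256/3*(-1/1068091)) = -1349791/2 - (-144549/223043 + 567256/3204273) = -1349791/2 - 1*(-336651977869/714690662739) = -1349791/2 + 336651977869/714690662739 = -964682351045181811/1429381325478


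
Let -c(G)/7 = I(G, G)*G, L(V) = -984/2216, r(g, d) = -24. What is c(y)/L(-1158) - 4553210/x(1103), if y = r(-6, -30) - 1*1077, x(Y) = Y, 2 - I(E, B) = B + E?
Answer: -1730126423966/45223 ≈ -3.8258e+7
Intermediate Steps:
I(E, B) = 2 - B - E (I(E, B) = 2 - (B + E) = 2 + (-B - E) = 2 - B - E)
y = -1101 (y = -24 - 1*1077 = -24 - 1077 = -1101)
L(V) = -123/277 (L(V) = -984*1/2216 = -123/277)
c(G) = -7*G*(2 - 2*G) (c(G) = -7*(2 - G - G)*G = -7*(2 - 2*G)*G = -7*G*(2 - 2*G))
c(y)/L(-1158) - 4553210/x(1103) = (14*(-1101)*(-1 - 1101))/(-123/277) - 4553210/1103 = (14*(-1101)*(-1102))*(-277/123) - 4553210*1/1103 = 16986228*(-277/123) - 4553210/1103 = -1568395052/41 - 4553210/1103 = -1730126423966/45223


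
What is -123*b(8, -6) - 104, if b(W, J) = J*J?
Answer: -4532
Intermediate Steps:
b(W, J) = J**2
-123*b(8, -6) - 104 = -123*(-6)**2 - 104 = -123*36 - 104 = -4428 - 104 = -4532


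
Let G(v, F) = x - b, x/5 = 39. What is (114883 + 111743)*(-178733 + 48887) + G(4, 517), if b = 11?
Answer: -29426479412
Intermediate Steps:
x = 195 (x = 5*39 = 195)
G(v, F) = 184 (G(v, F) = 195 - 1*11 = 195 - 11 = 184)
(114883 + 111743)*(-178733 + 48887) + G(4, 517) = (114883 + 111743)*(-178733 + 48887) + 184 = 226626*(-129846) + 184 = -29426479596 + 184 = -29426479412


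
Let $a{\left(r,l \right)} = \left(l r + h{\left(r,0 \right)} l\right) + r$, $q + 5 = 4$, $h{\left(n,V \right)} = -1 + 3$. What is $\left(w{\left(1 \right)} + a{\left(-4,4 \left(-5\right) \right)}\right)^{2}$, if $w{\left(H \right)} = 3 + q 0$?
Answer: $1521$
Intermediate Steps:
$h{\left(n,V \right)} = 2$
$q = -1$ ($q = -5 + 4 = -1$)
$w{\left(H \right)} = 3$ ($w{\left(H \right)} = 3 - 0 = 3 + 0 = 3$)
$a{\left(r,l \right)} = r + 2 l + l r$ ($a{\left(r,l \right)} = \left(l r + 2 l\right) + r = \left(2 l + l r\right) + r = r + 2 l + l r$)
$\left(w{\left(1 \right)} + a{\left(-4,4 \left(-5\right) \right)}\right)^{2} = \left(3 + \left(-4 + 2 \cdot 4 \left(-5\right) + 4 \left(-5\right) \left(-4\right)\right)\right)^{2} = \left(3 - -36\right)^{2} = \left(3 + 36\right)^{2} = 39^{2} = 1521$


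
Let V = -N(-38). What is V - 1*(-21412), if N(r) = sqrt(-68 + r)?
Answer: 21412 - I*sqrt(106) ≈ 21412.0 - 10.296*I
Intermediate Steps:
V = -I*sqrt(106) (V = -sqrt(-68 - 38) = -sqrt(-106) = -I*sqrt(106) ≈ -10.296*I)
V - 1*(-21412) = -I*sqrt(106) - 1*(-21412) = -I*sqrt(106) + 21412 = 21412 - I*sqrt(106)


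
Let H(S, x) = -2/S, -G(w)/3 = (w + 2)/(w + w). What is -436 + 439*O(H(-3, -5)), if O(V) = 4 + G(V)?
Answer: -1314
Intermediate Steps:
G(w) = -3*(2 + w)/(2*w) (G(w) = -3*(w + 2)/(w + w) = -3*(2 + w)/(2*w))
O(V) = 5/2 - 3/V (O(V) = 4 + (-3/2 - 3/V) = 5/2 - 3/V)
-436 + 439*O(H(-3, -5)) = -436 + 439*(5/2 - 3/((-2/(-3)))) = -436 + 439*(5/2 - 3/((-2*(-1/3)))) = -436 + 439*(5/2 - 3/2/3) = -436 + 439*(5/2 - 3*3/2) = -436 + 439*(5/2 - 9/2) = -436 + 439*(-2) = -436 - 878 = -1314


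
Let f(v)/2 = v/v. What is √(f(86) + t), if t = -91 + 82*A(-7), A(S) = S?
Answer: I*√663 ≈ 25.749*I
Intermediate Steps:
f(v) = 2 (f(v) = 2*(v/v) = 2*1 = 2)
t = -665 (t = -91 + 82*(-7) = -91 - 574 = -665)
√(f(86) + t) = √(2 - 665) = √(-663) = I*√663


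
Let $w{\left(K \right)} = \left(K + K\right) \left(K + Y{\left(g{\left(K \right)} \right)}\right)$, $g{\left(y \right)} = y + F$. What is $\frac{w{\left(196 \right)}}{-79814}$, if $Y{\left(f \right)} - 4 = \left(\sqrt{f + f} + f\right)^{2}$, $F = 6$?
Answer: $- \frac{1159424}{5701} - \frac{22624 \sqrt{101}}{5701} \approx -243.25$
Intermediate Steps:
$g{\left(y \right)} = 6 + y$ ($g{\left(y \right)} = y + 6 = 6 + y$)
$Y{\left(f \right)} = 4 + \left(f + \sqrt{2} \sqrt{f}\right)^{2}$ ($Y{\left(f \right)} = 4 + \left(\sqrt{f + f} + f\right)^{2} = 4 + \left(\sqrt{2 f} + f\right)^{2} = 4 + \left(\sqrt{2} \sqrt{f} + f\right)^{2} = 4 + \left(f + \sqrt{2} \sqrt{f}\right)^{2}$)
$w{\left(K \right)} = 2 K \left(4 + K + \left(6 + K + \sqrt{2} \sqrt{6 + K}\right)^{2}\right)$ ($w{\left(K \right)} = \left(K + K\right) \left(K + \left(4 + \left(\left(6 + K\right) + \sqrt{2} \sqrt{6 + K}\right)^{2}\right)\right) = 2 K \left(K + \left(4 + \left(6 + K + \sqrt{2} \sqrt{6 + K}\right)^{2}\right)\right) = 2 K \left(4 + K + \left(6 + K + \sqrt{2} \sqrt{6 + K}\right)^{2}\right)$)
$\frac{w{\left(196 \right)}}{-79814} = \frac{2 \cdot 196 \left(4 + 196 + \left(6 + 196 + \sqrt{2} \sqrt{6 + 196}\right)^{2}\right)}{-79814} = 2 \cdot 196 \left(4 + 196 + \left(6 + 196 + \sqrt{2} \sqrt{202}\right)^{2}\right) \left(- \frac{1}{79814}\right) = 2 \cdot 196 \left(4 + 196 + \left(6 + 196 + 2 \sqrt{101}\right)^{2}\right) \left(- \frac{1}{79814}\right) = 2 \cdot 196 \left(4 + 196 + \left(202 + 2 \sqrt{101}\right)^{2}\right) \left(- \frac{1}{79814}\right) = 2 \cdot 196 \left(200 + \left(202 + 2 \sqrt{101}\right)^{2}\right) \left(- \frac{1}{79814}\right) = \left(78400 + 392 \left(202 + 2 \sqrt{101}\right)^{2}\right) \left(- \frac{1}{79814}\right) = - \frac{5600}{5701} - \frac{28 \left(202 + 2 \sqrt{101}\right)^{2}}{5701}$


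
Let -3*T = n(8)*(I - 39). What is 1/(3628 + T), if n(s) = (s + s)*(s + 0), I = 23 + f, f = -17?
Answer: 1/5036 ≈ 0.00019857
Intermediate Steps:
I = 6 (I = 23 - 17 = 6)
n(s) = 2*s² (n(s) = (2*s)*s = 2*s²)
T = 1408 (T = -2*8²*(6 - 39)/3 = -2*64*(-33)/3 = -128*(-33)/3 = -⅓*(-4224) = 1408)
1/(3628 + T) = 1/(3628 + 1408) = 1/5036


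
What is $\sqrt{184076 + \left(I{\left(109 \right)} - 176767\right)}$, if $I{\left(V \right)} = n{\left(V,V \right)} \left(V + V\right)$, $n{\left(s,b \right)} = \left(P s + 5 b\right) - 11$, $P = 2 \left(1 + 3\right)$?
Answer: $\sqrt{313817} \approx 560.19$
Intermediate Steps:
$P = 8$ ($P = 2 \cdot 4 = 8$)
$n{\left(s,b \right)} = -11 + 5 b + 8 s$ ($n{\left(s,b \right)} = \left(8 s + 5 b\right) - 11 = \left(5 b + 8 s\right) - 11 = -11 + 5 b + 8 s$)
$I{\left(V \right)} = 2 V \left(-11 + 13 V\right)$ ($I{\left(V \right)} = \left(-11 + 5 V + 8 V\right) \left(V + V\right) = \left(-11 + 13 V\right) 2 V = 2 V \left(-11 + 13 V\right)$)
$\sqrt{184076 + \left(I{\left(109 \right)} - 176767\right)} = \sqrt{184076 + \left(2 \cdot 109 \left(-11 + 13 \cdot 109\right) - 176767\right)} = \sqrt{184076 - \left(176767 - 218 \left(-11 + 1417\right)\right)} = \sqrt{184076 - \left(176767 - 306508\right)} = \sqrt{184076 + \left(306508 - 176767\right)} = \sqrt{184076 + 129741} = \sqrt{313817}$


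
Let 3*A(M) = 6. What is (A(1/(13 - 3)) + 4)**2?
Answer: 36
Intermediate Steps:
A(M) = 2 (A(M) = (1/3)*6 = 2)
(A(1/(13 - 3)) + 4)**2 = (2 + 4)**2 = 6**2 = 36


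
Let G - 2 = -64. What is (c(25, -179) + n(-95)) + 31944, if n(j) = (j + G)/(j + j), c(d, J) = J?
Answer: 6035507/190 ≈ 31766.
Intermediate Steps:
G = -62 (G = 2 - 64 = -62)
n(j) = (-62 + j)/(2*j) (n(j) = (j - 62)/(j + j) = (-62 + j)/((2*j)) = (-62 + j)*(1/(2*j)) = (-62 + j)/(2*j))
(c(25, -179) + n(-95)) + 31944 = (-179 + (½)*(-62 - 95)/(-95)) + 31944 = (-179 + (½)*(-1/95)*(-157)) + 31944 = (-179 + 157/190) + 31944 = -33853/190 + 31944 = 6035507/190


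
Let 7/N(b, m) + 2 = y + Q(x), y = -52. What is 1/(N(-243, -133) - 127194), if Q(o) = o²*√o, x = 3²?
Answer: -27/3434237 ≈ -7.8620e-6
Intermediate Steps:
x = 9
Q(o) = o^(5/2)
N(b, m) = 1/27 (N(b, m) = 7/(-2 + (-52 + 9^(5/2))) = 7/(-2 + (-52 + 243)) = 7/(-2 + 191) = 7/189 = 7*(1/189) = 1/27)
1/(N(-243, -133) - 127194) = 1/(1/27 - 127194) = 1/(-3434237/27) = -27/3434237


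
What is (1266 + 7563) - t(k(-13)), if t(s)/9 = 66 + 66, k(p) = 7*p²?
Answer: 7641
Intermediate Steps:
t(s) = 1188 (t(s) = 9*(66 + 66) = 9*132 = 1188)
(1266 + 7563) - t(k(-13)) = (1266 + 7563) - 1*1188 = 8829 - 1188 = 7641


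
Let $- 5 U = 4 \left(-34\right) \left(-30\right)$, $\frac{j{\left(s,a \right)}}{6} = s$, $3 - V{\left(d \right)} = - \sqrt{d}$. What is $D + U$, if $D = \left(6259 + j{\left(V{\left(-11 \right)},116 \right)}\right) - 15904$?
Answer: $-10443 + 6 i \sqrt{11} \approx -10443.0 + 19.9 i$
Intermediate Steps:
$V{\left(d \right)} = 3 + \sqrt{d}$ ($V{\left(d \right)} = 3 - - \sqrt{d} = 3 + \sqrt{d}$)
$j{\left(s,a \right)} = 6 s$
$D = -9627 + 6 i \sqrt{11}$ ($D = \left(6259 + 6 \left(3 + \sqrt{-11}\right)\right) - 15904 = \left(6259 + 6 \left(3 + i \sqrt{11}\right)\right) - 15904 = \left(6259 + \left(18 + 6 i \sqrt{11}\right)\right) - 15904 = \left(6277 + 6 i \sqrt{11}\right) - 15904 = -9627 + 6 i \sqrt{11} \approx -9627.0 + 19.9 i$)
$U = -816$ ($U = - \frac{4 \left(-34\right) \left(-30\right)}{5} = - \frac{\left(-136\right) \left(-30\right)}{5} = \left(- \frac{1}{5}\right) 4080 = -816$)
$D + U = \left(-9627 + 6 i \sqrt{11}\right) - 816 = -10443 + 6 i \sqrt{11}$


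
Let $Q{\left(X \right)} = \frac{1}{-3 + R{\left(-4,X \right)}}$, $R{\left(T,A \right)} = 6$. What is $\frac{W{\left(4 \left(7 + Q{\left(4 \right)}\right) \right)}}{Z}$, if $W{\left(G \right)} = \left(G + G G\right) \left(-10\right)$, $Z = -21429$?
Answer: $\frac{80080}{192861} \approx 0.41522$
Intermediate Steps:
$Q{\left(X \right)} = \frac{1}{3}$ ($Q{\left(X \right)} = \frac{1}{-3 + 6} = \frac{1}{3}$)
$W{\left(G \right)} = - 10 G - 10 G^{2}$ ($W{\left(G \right)} = \left(G + G^{2}\right) \left(-10\right) = - 10 G - 10 G^{2}$)
$\frac{W{\left(4 \left(7 + Q{\left(4 \right)}\right) \right)}}{Z} = \frac{\left(-10\right) 4 \left(7 + \frac{1}{3}\right) \left(1 + 4 \left(7 + \frac{1}{3}\right)\right)}{-21429} = - 10 \cdot 4 \cdot \frac{22}{3} \left(1 + 4 \cdot \frac{22}{3}\right) \left(- \frac{1}{21429}\right) = \left(-10\right) \frac{88}{3} \left(1 + \frac{88}{3}\right) \left(- \frac{1}{21429}\right) = \left(-10\right) \frac{88}{3} \cdot \frac{91}{3} \left(- \frac{1}{21429}\right) = \left(- \frac{80080}{9}\right) \left(- \frac{1}{21429}\right) = \frac{80080}{192861}$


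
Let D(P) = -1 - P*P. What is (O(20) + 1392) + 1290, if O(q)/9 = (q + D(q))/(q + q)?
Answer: 103851/40 ≈ 2596.3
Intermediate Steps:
D(P) = -1 - P**2
O(q) = 9*(-1 + q - q**2)/(2*q) (O(q) = 9*((q + (-1 - q**2))/(q + q)) = 9*((-1 + q - q**2)/((2*q))) = 9*((-1 + q - q**2)*(1/(2*q))) = 9*((-1 + q - q**2)/(2*q)) = 9*(-1 + q - q**2)/(2*q))
(O(20) + 1392) + 1290 = ((9/2)*(-1 + 20 - 1*20**2)/20 + 1392) + 1290 = ((9/2)*(1/20)*(-1 + 20 - 1*400) + 1392) + 1290 = ((9/2)*(1/20)*(-1 + 20 - 400) + 1392) + 1290 = ((9/2)*(1/20)*(-381) + 1392) + 1290 = (-3429/40 + 1392) + 1290 = 52251/40 + 1290 = 103851/40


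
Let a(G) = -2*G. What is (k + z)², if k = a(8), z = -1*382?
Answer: 158404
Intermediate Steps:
z = -382
k = -16 (k = -2*8 = -16)
(k + z)² = (-16 - 382)² = (-398)² = 158404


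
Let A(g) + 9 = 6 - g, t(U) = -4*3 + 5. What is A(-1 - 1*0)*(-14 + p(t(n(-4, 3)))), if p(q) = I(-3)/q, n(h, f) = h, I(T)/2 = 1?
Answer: 200/7 ≈ 28.571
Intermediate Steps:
I(T) = 2 (I(T) = 2*1 = 2)
t(U) = -7 (t(U) = -12 + 5 = -7)
p(q) = 2/q
A(g) = -3 - g (A(g) = -9 + (6 - g) = -3 - g)
A(-1 - 1*0)*(-14 + p(t(n(-4, 3)))) = (-3 - (-1 - 1*0))*(-14 + 2/(-7)) = (-3 - (-1 + 0))*(-14 + 2*(-⅐)) = (-3 - 1*(-1))*(-14 - 2/7) = (-3 + 1)*(-100/7) = -2*(-100/7) = 200/7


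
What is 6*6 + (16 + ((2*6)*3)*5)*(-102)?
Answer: -19956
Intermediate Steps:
6*6 + (16 + ((2*6)*3)*5)*(-102) = 36 + (16 + (12*3)*5)*(-102) = 36 + (16 + 36*5)*(-102) = 36 + (16 + 180)*(-102) = 36 + 196*(-102) = 36 - 19992 = -19956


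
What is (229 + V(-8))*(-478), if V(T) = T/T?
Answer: -109940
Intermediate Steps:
V(T) = 1
(229 + V(-8))*(-478) = (229 + 1)*(-478) = 230*(-478) = -109940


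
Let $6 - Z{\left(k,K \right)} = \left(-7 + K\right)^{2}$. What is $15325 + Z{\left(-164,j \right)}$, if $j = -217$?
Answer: $-34845$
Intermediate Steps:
$Z{\left(k,K \right)} = 6 - \left(-7 + K\right)^{2}$
$15325 + Z{\left(-164,j \right)} = 15325 + \left(6 - \left(-7 - 217\right)^{2}\right) = 15325 + \left(6 - \left(-224\right)^{2}\right) = 15325 + \left(6 - 50176\right) = 15325 - 50170 = -34845$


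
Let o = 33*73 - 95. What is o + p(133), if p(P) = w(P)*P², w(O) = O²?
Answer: 312903035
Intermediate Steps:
p(P) = P⁴ (p(P) = P²*P² = P⁴)
o = 2314 (o = 2409 - 95 = 2314)
o + p(133) = 2314 + 133⁴ = 2314 + 312900721 = 312903035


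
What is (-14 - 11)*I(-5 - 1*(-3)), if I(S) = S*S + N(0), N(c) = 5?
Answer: -225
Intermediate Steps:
I(S) = 5 + S² (I(S) = S*S + 5 = S² + 5 = 5 + S²)
(-14 - 11)*I(-5 - 1*(-3)) = (-14 - 11)*(5 + (-5 - 1*(-3))²) = -25*(5 + (-5 + 3)²) = -25*(5 + (-2)²) = -25*(5 + 4) = -25*9 = -225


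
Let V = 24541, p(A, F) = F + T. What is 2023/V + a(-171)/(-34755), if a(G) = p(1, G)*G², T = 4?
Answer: 39970024664/284307485 ≈ 140.59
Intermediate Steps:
p(A, F) = 4 + F (p(A, F) = F + 4 = 4 + F)
a(G) = G²*(4 + G) (a(G) = (4 + G)*G² = G²*(4 + G))
2023/V + a(-171)/(-34755) = 2023/24541 + ((-171)²*(4 - 171))/(-34755) = 2023*(1/24541) + (29241*(-167))*(-1/34755) = 2023/24541 - 4883247*(-1/34755) = 2023/24541 + 1627749/11585 = 39970024664/284307485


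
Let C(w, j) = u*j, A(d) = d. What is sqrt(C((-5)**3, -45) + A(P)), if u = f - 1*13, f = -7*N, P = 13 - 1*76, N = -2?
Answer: 6*I*sqrt(3) ≈ 10.392*I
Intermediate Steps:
P = -63 (P = 13 - 76 = -63)
f = 14 (f = -7*(-2) = 14)
u = 1 (u = 14 - 1*13 = 14 - 13 = 1)
C(w, j) = j (C(w, j) = 1*j = j)
sqrt(C((-5)**3, -45) + A(P)) = sqrt(-45 - 63) = sqrt(-108) = 6*I*sqrt(3)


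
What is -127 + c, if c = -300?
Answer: -427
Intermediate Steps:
-127 + c = -127 - 300 = -427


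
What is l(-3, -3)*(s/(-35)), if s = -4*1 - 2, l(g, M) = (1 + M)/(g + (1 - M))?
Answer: -12/35 ≈ -0.34286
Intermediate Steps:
l(g, M) = (1 + M)/(1 + g - M)
s = -6 (s = -4 - 2 = -6)
l(-3, -3)*(s/(-35)) = ((1 - 3)/(1 - 3 - 1*(-3)))*(-6/(-35)) = (-2/(1 - 3 + 3))*(-6*(-1/35)) = (-2/1)*(6/35) = (1*(-2))*(6/35) = -2*6/35 = -12/35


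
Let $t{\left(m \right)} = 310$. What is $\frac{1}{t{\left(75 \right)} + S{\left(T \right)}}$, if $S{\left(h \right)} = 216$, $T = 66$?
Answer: $\frac{1}{526} \approx 0.0019011$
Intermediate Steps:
$\frac{1}{t{\left(75 \right)} + S{\left(T \right)}} = \frac{1}{310 + 216} = \frac{1}{526}$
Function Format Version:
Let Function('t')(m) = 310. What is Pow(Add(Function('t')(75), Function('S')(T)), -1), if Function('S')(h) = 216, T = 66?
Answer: Rational(1, 526) ≈ 0.0019011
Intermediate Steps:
Pow(Add(Function('t')(75), Function('S')(T)), -1) = Pow(Add(310, 216), -1) = Pow(526, -1) = Rational(1, 526)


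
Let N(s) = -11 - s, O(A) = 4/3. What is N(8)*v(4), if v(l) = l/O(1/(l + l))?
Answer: -57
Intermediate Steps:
O(A) = 4/3 (O(A) = 4*(⅓) = 4/3)
v(l) = 3*l/4 (v(l) = l/(4/3) = l*(¾) = 3*l/4)
N(8)*v(4) = (-11 - 1*8)*((¾)*4) = (-11 - 8)*3 = -19*3 = -57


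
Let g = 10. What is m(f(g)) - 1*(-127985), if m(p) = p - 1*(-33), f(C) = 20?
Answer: 128038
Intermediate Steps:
m(p) = 33 + p (m(p) = p + 33 = 33 + p)
m(f(g)) - 1*(-127985) = (33 + 20) - 1*(-127985) = 53 + 127985 = 128038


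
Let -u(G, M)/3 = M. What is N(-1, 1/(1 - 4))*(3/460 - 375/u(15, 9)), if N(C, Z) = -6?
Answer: -57527/690 ≈ -83.372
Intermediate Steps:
u(G, M) = -3*M
N(-1, 1/(1 - 4))*(3/460 - 375/u(15, 9)) = -6*(3/460 - 375/((-3*9))) = -6*(3*(1/460) - 375/(-27)) = -6*(3/460 - 375*(-1/27)) = -6*(3/460 + 125/9) = -6*57527/4140 = -57527/690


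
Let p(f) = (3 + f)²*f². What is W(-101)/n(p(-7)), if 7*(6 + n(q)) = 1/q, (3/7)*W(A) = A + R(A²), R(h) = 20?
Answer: 1037232/32927 ≈ 31.501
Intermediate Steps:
p(f) = f²*(3 + f)²
W(A) = 140/3 + 7*A/3 (W(A) = 7*(A + 20)/3 = 7*(20 + A)/3 = 140/3 + 7*A/3)
n(q) = -6 + 1/(7*q)
W(-101)/n(p(-7)) = (140/3 + (7/3)*(-101))/(-6 + 1/(7*(((-7)²*(3 - 7)²)))) = (140/3 - 707/3)/(-6 + 1/(7*((49*(-4)²)))) = -189/(-6 + 1/(7*((49*16)))) = -189/(-6 + (⅐)/784) = -189/(-6 + (⅐)*(1/784)) = -189/(-6 + 1/5488) = -189/(-32927/5488) = -189*(-5488/32927) = 1037232/32927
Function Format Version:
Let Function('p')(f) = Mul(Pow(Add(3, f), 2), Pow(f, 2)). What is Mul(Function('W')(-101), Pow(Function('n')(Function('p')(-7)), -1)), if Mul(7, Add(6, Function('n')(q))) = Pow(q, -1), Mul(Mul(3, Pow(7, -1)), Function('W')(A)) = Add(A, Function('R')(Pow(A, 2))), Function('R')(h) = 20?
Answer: Rational(1037232, 32927) ≈ 31.501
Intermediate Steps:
Function('p')(f) = Mul(Pow(f, 2), Pow(Add(3, f), 2))
Function('W')(A) = Add(Rational(140, 3), Mul(Rational(7, 3), A)) (Function('W')(A) = Mul(Rational(7, 3), Add(A, 20)) = Mul(Rational(7, 3), Add(20, A)) = Add(Rational(140, 3), Mul(Rational(7, 3), A)))
Function('n')(q) = Add(-6, Mul(Rational(1, 7), Pow(q, -1)))
Mul(Function('W')(-101), Pow(Function('n')(Function('p')(-7)), -1)) = Mul(Add(Rational(140, 3), Mul(Rational(7, 3), -101)), Pow(Add(-6, Mul(Rational(1, 7), Pow(Mul(Pow(-7, 2), Pow(Add(3, -7), 2)), -1))), -1)) = Mul(Add(Rational(140, 3), Rational(-707, 3)), Pow(Add(-6, Mul(Rational(1, 7), Pow(Mul(49, Pow(-4, 2)), -1))), -1)) = Mul(-189, Pow(Add(-6, Mul(Rational(1, 7), Pow(Mul(49, 16), -1))), -1)) = Mul(-189, Pow(Add(-6, Mul(Rational(1, 7), Pow(784, -1))), -1)) = Mul(-189, Pow(Add(-6, Mul(Rational(1, 7), Rational(1, 784))), -1)) = Mul(-189, Pow(Add(-6, Rational(1, 5488)), -1)) = Mul(-189, Pow(Rational(-32927, 5488), -1)) = Mul(-189, Rational(-5488, 32927)) = Rational(1037232, 32927)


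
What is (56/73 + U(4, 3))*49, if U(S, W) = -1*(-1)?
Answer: 6321/73 ≈ 86.589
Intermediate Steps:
U(S, W) = 1
(56/73 + U(4, 3))*49 = (56/73 + 1)*49 = (129/73)*49 = 6321/73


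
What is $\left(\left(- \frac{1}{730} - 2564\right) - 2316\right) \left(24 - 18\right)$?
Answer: $- \frac{10687203}{365} \approx -29280.0$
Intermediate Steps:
$\left(\left(- \frac{1}{730} - 2564\right) - 2316\right) \left(24 - 18\right) = \left(\left(\left(-1\right) \frac{1}{730} - 2564\right) - 2316\right) 6 = \left(\left(- \frac{1}{730} - 2564\right) - 2316\right) 6 = \left(- \frac{1871721}{730} - 2316\right) 6 = \left(- \frac{3562401}{730}\right) 6 = - \frac{10687203}{365}$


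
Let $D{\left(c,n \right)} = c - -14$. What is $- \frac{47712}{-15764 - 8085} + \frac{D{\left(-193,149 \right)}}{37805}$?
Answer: $\frac{257069027}{128801635} \approx 1.9959$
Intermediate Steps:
$D{\left(c,n \right)} = 14 + c$ ($D{\left(c,n \right)} = c + 14 = 14 + c$)
$- \frac{47712}{-15764 - 8085} + \frac{D{\left(-193,149 \right)}}{37805} = - \frac{47712}{-15764 - 8085} + \frac{14 - 193}{37805} = - \frac{47712}{-15764 - 8085} - \frac{179}{37805} = - \frac{47712}{-23849} - \frac{179}{37805} = \left(-47712\right) \left(- \frac{1}{23849}\right) - \frac{179}{37805} = \frac{6816}{3407} - \frac{179}{37805} = \frac{257069027}{128801635}$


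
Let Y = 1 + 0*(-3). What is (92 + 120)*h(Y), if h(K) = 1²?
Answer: 212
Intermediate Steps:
Y = 1 (Y = 1 + 0 = 1)
h(K) = 1
(92 + 120)*h(Y) = (92 + 120)*1 = 212*1 = 212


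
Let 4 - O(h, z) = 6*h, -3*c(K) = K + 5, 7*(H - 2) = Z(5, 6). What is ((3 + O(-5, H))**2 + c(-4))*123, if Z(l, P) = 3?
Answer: 168346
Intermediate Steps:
H = 17/7 (H = 2 + (1/7)*3 = 2 + 3/7 = 17/7 ≈ 2.4286)
c(K) = -5/3 - K/3 (c(K) = -(K + 5)/3 = -(5 + K)/3 = -5/3 - K/3)
O(h, z) = 4 - 6*h
((3 + O(-5, H))**2 + c(-4))*123 = ((3 + (4 - 6*(-5)))**2 + (-5/3 - 1/3*(-4)))*123 = ((3 + (4 + 30))**2 + (-5/3 + 4/3))*123 = ((3 + 34)**2 - 1/3)*123 = (37**2 - 1/3)*123 = (1369 - 1/3)*123 = (4106/3)*123 = 168346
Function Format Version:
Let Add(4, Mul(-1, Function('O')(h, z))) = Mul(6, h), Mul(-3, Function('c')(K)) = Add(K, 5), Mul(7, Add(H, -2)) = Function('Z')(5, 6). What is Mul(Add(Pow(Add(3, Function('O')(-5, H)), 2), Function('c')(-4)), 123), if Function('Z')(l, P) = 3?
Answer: 168346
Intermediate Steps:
H = Rational(17, 7) (H = Add(2, Mul(Rational(1, 7), 3)) = Add(2, Rational(3, 7)) = Rational(17, 7) ≈ 2.4286)
Function('c')(K) = Add(Rational(-5, 3), Mul(Rational(-1, 3), K)) (Function('c')(K) = Mul(Rational(-1, 3), Add(K, 5)) = Mul(Rational(-1, 3), Add(5, K)) = Add(Rational(-5, 3), Mul(Rational(-1, 3), K)))
Function('O')(h, z) = Add(4, Mul(-6, h)) (Function('O')(h, z) = Add(4, Mul(-1, Mul(6, h))) = Add(4, Mul(-6, h)))
Mul(Add(Pow(Add(3, Function('O')(-5, H)), 2), Function('c')(-4)), 123) = Mul(Add(Pow(Add(3, Add(4, Mul(-6, -5))), 2), Add(Rational(-5, 3), Mul(Rational(-1, 3), -4))), 123) = Mul(Add(Pow(Add(3, Add(4, 30)), 2), Add(Rational(-5, 3), Rational(4, 3))), 123) = Mul(Add(Pow(Add(3, 34), 2), Rational(-1, 3)), 123) = Mul(Add(Pow(37, 2), Rational(-1, 3)), 123) = Mul(Add(1369, Rational(-1, 3)), 123) = Mul(Rational(4106, 3), 123) = 168346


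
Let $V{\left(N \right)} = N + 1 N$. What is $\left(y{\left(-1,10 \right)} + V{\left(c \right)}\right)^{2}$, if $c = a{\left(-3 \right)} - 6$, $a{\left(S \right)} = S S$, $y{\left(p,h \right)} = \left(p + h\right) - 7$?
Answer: $64$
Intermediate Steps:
$y{\left(p,h \right)} = -7 + h + p$ ($y{\left(p,h \right)} = \left(h + p\right) - 7 = -7 + h + p$)
$a{\left(S \right)} = S^{2}$
$c = 3$ ($c = \left(-3\right)^{2} - 6 = 9 - 6 = 3$)
$V{\left(N \right)} = 2 N$ ($V{\left(N \right)} = N + N = 2 N$)
$\left(y{\left(-1,10 \right)} + V{\left(c \right)}\right)^{2} = \left(\left(-7 + 10 - 1\right) + 2 \cdot 3\right)^{2} = \left(2 + 6\right)^{2} = 8^{2} = 64$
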